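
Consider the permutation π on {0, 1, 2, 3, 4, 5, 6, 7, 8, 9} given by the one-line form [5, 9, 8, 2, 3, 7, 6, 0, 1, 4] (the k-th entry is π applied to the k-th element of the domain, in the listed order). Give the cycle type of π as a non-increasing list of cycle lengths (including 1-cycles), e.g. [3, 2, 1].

The disjoint cycles are (0 5 7)(1 9 4 3 2 8)(6), with lengths 6, 3, 1 in non-increasing order.

[6, 3, 1]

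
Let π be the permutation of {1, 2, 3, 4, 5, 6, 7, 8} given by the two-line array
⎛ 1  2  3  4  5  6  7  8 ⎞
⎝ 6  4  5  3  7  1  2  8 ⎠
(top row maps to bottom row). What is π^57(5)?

Tracing 5 → 7 → … returns to 5 after 5 steps, so 5 lies in a 5-cycle (2, 4, 3, 5, 7).
On a 5-cycle, π^5 is the identity, so π^57 = π^2 there (57 ≡ 2 mod 5).
Stepping 2 places around the cycle: 5 → 7 → 2.

2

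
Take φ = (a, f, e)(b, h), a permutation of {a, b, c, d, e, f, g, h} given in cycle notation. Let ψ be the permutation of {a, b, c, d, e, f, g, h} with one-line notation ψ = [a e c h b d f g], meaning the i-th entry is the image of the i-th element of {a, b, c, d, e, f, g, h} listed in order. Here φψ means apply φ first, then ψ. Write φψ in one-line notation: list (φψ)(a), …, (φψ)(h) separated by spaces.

d g c h a b f e

(φψ)(x) = ψ(φ(x)). Computing each image: ψ(φ(a)) = ψ(f) = d, ψ(φ(b)) = ψ(h) = g, ψ(φ(c)) = ψ(c) = c, ψ(φ(d)) = ψ(d) = h, ψ(φ(e)) = ψ(a) = a, ψ(φ(f)) = ψ(e) = b, ψ(φ(g)) = ψ(g) = f, ψ(φ(h)) = ψ(b) = e.
Hence φψ = [d g c h a b f e].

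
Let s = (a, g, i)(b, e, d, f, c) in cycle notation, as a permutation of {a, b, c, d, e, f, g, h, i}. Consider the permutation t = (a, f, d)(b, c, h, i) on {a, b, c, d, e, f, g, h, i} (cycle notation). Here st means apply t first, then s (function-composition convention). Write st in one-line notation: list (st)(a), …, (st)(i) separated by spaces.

(st)(x) = s(t(x)). Computing each image: s(t(a)) = s(f) = c, s(t(b)) = s(c) = b, s(t(c)) = s(h) = h, s(t(d)) = s(a) = g, s(t(e)) = s(e) = d, s(t(f)) = s(d) = f, s(t(g)) = s(g) = i, s(t(h)) = s(i) = a, s(t(i)) = s(b) = e.
Hence st = [c b h g d f i a e].

c b h g d f i a e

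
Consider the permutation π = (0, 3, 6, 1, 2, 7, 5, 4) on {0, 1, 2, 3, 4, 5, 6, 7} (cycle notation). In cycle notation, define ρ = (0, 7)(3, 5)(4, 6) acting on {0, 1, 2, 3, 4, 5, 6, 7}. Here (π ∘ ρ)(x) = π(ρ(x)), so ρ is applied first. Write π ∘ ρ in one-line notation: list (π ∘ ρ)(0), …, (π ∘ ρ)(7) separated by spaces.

(π ∘ ρ)(x) = π(ρ(x)). Computing each image: π(ρ(0)) = π(7) = 5, π(ρ(1)) = π(1) = 2, π(ρ(2)) = π(2) = 7, π(ρ(3)) = π(5) = 4, π(ρ(4)) = π(6) = 1, π(ρ(5)) = π(3) = 6, π(ρ(6)) = π(4) = 0, π(ρ(7)) = π(0) = 3.
Hence π ∘ ρ = [5 2 7 4 1 6 0 3].

5 2 7 4 1 6 0 3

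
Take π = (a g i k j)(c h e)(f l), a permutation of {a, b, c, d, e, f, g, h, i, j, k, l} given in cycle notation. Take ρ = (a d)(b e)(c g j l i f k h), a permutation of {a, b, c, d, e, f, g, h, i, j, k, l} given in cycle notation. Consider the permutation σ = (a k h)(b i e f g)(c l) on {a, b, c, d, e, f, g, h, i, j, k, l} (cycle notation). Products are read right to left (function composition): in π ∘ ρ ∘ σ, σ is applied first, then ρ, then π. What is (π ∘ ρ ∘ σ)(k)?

h

Apply the permutations in order: σ(k) = h, then ρ(h) = c, then π(c) = h. So (π ∘ ρ ∘ σ)(k) = h.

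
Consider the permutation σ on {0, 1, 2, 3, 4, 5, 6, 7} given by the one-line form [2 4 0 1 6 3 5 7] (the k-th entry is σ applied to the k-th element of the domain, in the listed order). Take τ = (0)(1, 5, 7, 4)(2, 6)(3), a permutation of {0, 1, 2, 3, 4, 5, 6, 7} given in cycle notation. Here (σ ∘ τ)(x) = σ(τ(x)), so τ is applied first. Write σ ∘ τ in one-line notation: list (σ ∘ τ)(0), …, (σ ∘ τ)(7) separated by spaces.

2 3 5 1 4 7 0 6

For each element, apply τ then σ: 0 → 0 → 2; 1 → 5 → 3; 2 → 6 → 5; 3 → 3 → 1; 4 → 1 → 4; 5 → 7 → 7; 6 → 2 → 0; 7 → 4 → 6.
Collecting the images, σ ∘ τ = [2 3 5 1 4 7 0 6].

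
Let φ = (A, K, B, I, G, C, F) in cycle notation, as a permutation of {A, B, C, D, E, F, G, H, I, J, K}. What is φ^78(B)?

B lies in the 7-cycle (A, K, B, I, G, C, F).
Powers repeat with period 7 on this cycle, and 78 mod 7 = 1, so φ^78(B) = φ^1(B).
Stepping 1 place around the cycle: B → I.

I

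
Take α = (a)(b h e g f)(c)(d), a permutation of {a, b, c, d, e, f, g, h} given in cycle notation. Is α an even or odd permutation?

The cycle lengths are 5, 1, 1, 1.
A cycle is odd iff its length is even; α has 0 even-length cycles, so sgn(α) = (−1)^0 and α is even.

even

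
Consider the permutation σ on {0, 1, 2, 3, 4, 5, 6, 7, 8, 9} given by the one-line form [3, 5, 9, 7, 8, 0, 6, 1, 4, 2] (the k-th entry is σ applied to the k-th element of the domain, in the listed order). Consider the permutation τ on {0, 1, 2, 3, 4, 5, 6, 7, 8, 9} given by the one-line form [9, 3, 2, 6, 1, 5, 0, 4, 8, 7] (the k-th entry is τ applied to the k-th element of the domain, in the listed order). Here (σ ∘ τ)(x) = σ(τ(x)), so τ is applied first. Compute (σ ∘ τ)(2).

τ(2) = 2, then σ(2) = 9; composing gives (σ ∘ τ)(2) = 9.

9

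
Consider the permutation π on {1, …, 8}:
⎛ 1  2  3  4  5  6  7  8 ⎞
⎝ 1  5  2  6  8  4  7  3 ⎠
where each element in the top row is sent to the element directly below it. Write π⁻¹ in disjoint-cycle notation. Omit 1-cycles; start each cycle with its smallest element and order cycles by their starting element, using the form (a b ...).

(2 3 8 5)(4 6)

First write π in disjoint cycles: (2 5 8 3)(4 6).
The inverse reverses every cycle; in canonical form, π⁻¹ = (2 3 8 5)(4 6).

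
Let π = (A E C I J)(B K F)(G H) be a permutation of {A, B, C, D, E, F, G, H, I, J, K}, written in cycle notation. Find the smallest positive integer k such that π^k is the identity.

The disjoint cycles have lengths 5, 3, 2, 1.
Since disjoint cycles commute, ord(π) = lcm(5, 3, 2) = 30.

30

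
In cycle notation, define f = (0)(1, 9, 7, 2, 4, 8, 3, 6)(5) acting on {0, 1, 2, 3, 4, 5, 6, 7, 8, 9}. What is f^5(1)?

1 lies in the 8-cycle (1, 9, 7, 2, 4, 8, 3, 6).
Stepping 5 places around the cycle: 1 → 9 → 7 → 2 → 4 → 8.

8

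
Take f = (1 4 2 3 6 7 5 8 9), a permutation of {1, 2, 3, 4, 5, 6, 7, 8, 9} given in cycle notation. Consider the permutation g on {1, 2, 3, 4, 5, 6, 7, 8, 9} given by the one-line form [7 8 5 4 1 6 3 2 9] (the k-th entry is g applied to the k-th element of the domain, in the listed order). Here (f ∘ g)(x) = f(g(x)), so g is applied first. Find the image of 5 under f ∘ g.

First apply g: g(5) = 1, then f(1) = 4. Thus (f ∘ g)(5) = 4.

4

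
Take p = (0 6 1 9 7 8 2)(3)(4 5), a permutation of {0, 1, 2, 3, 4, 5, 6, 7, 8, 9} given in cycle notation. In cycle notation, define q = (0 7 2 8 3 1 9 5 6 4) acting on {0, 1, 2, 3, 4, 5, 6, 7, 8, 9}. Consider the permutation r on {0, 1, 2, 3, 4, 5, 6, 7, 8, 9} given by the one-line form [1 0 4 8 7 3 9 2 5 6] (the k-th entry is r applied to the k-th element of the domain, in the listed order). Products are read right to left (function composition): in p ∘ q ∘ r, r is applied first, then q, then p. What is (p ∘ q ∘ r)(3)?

3

(p ∘ q ∘ r)(3) = p(q(r(3))). r(3) = 8, then q(8) = 3, then p(3) = 3, so the result is 3.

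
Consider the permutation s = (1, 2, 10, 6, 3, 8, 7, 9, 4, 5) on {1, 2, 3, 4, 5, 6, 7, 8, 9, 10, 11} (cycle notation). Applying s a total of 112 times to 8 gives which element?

9

8 lies in the 10-cycle (1, 2, 10, 6, 3, 8, 7, 9, 4, 5).
Since the cycle has length 10, s^112 acts on it the same as s^2 (112 mod 10 = 2).
Advancing 2 steps from 8: 8 → 7 → 9.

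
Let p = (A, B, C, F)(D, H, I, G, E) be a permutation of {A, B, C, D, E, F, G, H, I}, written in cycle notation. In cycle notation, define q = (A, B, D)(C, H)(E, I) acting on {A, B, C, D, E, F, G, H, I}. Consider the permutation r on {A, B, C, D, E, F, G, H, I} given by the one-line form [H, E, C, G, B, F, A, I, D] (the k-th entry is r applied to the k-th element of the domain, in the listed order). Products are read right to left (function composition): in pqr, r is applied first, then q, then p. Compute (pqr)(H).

D

Apply the permutations in order: r(H) = I, then q(I) = E, then p(E) = D. So (pqr)(H) = D.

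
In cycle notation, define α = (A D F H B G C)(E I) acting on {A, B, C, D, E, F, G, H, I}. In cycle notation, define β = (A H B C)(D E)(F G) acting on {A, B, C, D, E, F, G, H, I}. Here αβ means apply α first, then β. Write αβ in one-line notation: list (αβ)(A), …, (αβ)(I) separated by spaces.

(αβ)(x) = β(α(x)). Computing each image: β(α(A)) = β(D) = E, β(α(B)) = β(G) = F, β(α(C)) = β(A) = H, β(α(D)) = β(F) = G, β(α(E)) = β(I) = I, β(α(F)) = β(H) = B, β(α(G)) = β(C) = A, β(α(H)) = β(B) = C, β(α(I)) = β(E) = D.
Hence αβ = [E F H G I B A C D].

E F H G I B A C D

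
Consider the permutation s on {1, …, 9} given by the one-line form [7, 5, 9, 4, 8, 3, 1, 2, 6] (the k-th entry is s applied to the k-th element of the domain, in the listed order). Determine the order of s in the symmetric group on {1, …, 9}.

The disjoint-cycle form of s has cycle lengths 3, 3, 2, 1.
Since disjoint cycles commute, ord(s) = lcm(3, 3, 2) = 6.

6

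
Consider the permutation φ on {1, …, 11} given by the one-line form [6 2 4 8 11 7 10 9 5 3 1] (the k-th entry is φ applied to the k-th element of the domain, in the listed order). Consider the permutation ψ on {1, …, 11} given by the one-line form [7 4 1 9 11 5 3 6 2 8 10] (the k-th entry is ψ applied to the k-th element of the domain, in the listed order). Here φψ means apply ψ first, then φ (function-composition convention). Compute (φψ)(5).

First apply ψ: ψ(5) = 11, then φ(11) = 1. Thus (φψ)(5) = 1.

1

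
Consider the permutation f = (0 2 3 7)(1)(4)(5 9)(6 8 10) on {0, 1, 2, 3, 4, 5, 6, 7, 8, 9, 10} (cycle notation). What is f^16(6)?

6 lies in the 3-cycle (6 8 10).
Since the cycle has length 3, f^16 acts on it the same as f^1 (16 mod 3 = 1).
Stepping 1 place around the cycle: 6 → 8.

8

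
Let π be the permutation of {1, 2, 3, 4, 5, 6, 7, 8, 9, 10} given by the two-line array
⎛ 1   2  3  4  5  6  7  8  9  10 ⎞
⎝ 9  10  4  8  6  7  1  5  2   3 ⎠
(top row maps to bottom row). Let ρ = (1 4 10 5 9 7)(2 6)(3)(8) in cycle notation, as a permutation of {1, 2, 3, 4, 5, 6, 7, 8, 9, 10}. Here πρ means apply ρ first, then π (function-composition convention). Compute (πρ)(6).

10

First apply ρ: ρ(6) = 2, then π(2) = 10. Thus (πρ)(6) = 10.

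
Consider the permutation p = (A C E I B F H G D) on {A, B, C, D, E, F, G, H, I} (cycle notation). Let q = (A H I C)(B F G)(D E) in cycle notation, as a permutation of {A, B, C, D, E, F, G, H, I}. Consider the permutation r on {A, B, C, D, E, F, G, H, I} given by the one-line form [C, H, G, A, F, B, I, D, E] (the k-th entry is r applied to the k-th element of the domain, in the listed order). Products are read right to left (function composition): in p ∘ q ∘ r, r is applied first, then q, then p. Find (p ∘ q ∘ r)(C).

F

(p ∘ q ∘ r)(C) = p(q(r(C))). r(C) = G, then q(G) = B, then p(B) = F, so the result is F.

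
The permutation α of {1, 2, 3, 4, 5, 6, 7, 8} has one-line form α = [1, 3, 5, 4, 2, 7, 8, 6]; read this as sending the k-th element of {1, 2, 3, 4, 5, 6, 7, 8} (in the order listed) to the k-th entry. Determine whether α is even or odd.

even

In disjoint-cycle form the cycle lengths are 3, 3, 1, 1.
A cycle is odd iff its length is even; α has 0 even-length cycles, so sgn(α) = (−1)^0 and α is even.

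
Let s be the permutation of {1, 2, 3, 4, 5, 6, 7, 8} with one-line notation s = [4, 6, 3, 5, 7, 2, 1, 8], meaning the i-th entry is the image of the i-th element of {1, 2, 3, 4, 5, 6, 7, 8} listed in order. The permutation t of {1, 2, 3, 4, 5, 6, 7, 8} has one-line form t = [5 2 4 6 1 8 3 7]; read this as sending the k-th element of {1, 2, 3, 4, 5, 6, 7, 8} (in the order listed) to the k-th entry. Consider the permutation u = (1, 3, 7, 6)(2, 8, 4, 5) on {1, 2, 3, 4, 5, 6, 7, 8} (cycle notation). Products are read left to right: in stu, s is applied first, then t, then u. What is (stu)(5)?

Chase 5: s(5) = 7; t(7) = 3; u(3) = 7. Hence (stu)(5) = 7.

7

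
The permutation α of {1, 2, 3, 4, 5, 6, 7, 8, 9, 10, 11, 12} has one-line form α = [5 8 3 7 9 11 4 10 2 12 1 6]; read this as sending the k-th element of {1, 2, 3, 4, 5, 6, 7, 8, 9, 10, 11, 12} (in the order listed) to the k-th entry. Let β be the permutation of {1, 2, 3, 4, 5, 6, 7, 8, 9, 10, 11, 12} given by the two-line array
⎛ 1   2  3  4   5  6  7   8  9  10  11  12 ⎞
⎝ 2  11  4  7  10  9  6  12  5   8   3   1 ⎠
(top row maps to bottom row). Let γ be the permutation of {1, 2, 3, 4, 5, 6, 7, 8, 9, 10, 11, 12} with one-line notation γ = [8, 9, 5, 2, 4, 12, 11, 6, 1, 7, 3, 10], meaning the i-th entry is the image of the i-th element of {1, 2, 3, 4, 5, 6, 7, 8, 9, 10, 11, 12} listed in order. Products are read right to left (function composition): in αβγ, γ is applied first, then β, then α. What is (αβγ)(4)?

Chase 4: γ(4) = 2; β(2) = 11; α(11) = 1. Hence (αβγ)(4) = 1.

1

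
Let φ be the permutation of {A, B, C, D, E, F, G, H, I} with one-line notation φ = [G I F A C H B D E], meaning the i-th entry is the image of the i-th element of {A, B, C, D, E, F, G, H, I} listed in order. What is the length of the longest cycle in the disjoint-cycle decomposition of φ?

9

Decomposing into disjoint cycles gives (A, G, B, I, E, C, F, H, D); the longest has length 9.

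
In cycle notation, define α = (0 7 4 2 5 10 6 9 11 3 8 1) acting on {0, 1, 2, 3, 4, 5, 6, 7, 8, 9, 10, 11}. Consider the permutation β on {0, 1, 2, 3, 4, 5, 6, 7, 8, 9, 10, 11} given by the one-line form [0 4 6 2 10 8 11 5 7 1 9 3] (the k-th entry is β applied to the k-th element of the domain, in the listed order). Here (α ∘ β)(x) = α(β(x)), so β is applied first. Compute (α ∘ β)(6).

(α ∘ β)(6) = α(β(6)). β(6) = 11, then α(11) = 3. So (α ∘ β)(6) = 3.

3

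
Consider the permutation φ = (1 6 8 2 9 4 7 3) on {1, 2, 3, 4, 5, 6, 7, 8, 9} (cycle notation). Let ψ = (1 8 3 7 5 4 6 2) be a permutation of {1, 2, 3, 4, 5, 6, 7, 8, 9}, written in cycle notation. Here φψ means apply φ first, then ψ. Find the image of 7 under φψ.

First apply φ: φ(7) = 3, then ψ(3) = 7. Thus (φψ)(7) = 7.

7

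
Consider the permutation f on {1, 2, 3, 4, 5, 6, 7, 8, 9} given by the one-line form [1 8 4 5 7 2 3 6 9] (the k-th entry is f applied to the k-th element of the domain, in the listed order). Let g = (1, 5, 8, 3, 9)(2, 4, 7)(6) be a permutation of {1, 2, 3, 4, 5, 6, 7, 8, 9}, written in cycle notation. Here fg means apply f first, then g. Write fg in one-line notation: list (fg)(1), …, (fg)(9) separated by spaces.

Chase each element through f then g: 1 → 1 → 5; 2 → 8 → 3; 3 → 4 → 7; 4 → 5 → 8; 5 → 7 → 2; 6 → 2 → 4; 7 → 3 → 9; 8 → 6 → 6; 9 → 9 → 1.
Collecting the images, fg = [5 3 7 8 2 4 9 6 1].

5 3 7 8 2 4 9 6 1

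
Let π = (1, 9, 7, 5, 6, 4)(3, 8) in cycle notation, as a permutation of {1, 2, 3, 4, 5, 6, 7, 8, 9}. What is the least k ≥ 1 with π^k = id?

6

The disjoint cycles have lengths 6, 2, 1.
The order of π is the least common multiple of its cycle lengths: lcm(6, 2) = 6.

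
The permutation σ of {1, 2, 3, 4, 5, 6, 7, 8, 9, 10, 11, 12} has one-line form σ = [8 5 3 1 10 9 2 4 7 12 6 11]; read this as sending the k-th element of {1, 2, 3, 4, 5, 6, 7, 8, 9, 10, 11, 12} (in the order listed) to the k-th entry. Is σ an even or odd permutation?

In disjoint-cycle form the cycle lengths are 8, 3, 1.
A cycle is odd iff its length is even; σ has 1 even-length cycle, so sgn(σ) = (−1)^1 and σ is odd.

odd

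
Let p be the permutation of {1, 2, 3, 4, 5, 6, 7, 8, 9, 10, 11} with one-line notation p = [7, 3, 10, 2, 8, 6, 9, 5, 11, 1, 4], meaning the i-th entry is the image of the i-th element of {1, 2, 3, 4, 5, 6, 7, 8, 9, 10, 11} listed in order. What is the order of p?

Decomposing into disjoint cycles gives cycle lengths 8, 2, 1.
The order is lcm(8, 2) = 8.

8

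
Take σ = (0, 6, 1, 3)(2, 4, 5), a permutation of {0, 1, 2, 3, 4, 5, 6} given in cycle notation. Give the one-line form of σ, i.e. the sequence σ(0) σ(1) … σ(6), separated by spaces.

6 3 4 0 5 2 1

Each element maps to the next entry in its cycle (wrapping to the front): 0→6, 1→3, 2→4, 3→0, 4→5, 5→2, 6→1.
Listing these in domain order gives 6 3 4 0 5 2 1.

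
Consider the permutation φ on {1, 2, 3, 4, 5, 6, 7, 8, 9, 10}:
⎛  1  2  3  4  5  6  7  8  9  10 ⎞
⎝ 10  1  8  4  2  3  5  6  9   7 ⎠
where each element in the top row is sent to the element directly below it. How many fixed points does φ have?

2

The fixed points (elements with φ(x) = x) are {4, 9}, so there are 2.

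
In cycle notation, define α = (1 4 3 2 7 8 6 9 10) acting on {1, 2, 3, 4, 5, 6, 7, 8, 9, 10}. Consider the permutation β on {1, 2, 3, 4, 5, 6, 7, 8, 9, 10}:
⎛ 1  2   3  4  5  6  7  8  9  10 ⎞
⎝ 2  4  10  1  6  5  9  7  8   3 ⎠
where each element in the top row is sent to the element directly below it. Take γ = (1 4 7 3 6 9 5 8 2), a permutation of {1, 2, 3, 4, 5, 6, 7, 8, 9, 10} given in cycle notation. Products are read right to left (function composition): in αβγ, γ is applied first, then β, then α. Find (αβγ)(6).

Apply the permutations in order: γ(6) = 9, then β(9) = 8, then α(8) = 6. So (αβγ)(6) = 6.

6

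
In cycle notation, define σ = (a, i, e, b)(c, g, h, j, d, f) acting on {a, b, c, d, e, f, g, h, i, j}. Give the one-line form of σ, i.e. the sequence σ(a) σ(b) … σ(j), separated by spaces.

i a g f b c h j e d

Image by image: a↦i, b↦a, c↦g, d↦f, e↦b, f↦c, g↦h, h↦j, i↦e, j↦d.
Listing these in domain order gives i a g f b c h j e d.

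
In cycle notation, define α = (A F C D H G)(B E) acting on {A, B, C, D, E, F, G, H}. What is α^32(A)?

A lies in the 6-cycle (A F C D H G).
On a 6-cycle, α^6 is the identity, so α^32 = α^2 there (32 ≡ 2 mod 6).
Advancing 2 steps from A: A → F → C.

C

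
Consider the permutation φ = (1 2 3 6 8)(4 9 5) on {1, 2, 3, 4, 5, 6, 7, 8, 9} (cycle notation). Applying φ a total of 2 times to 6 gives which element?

6 lies in the 5-cycle (1 2 3 6 8).
Advancing 2 steps from 6: 6 → 8 → 1.

1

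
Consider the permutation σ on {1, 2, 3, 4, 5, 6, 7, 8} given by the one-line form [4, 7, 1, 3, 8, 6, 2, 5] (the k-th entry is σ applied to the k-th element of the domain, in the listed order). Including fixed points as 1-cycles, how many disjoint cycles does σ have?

4

The cycle decomposition is (1 4 3)(2 7)(5 8)(6), which has 4 cycles (counting 1-cycles).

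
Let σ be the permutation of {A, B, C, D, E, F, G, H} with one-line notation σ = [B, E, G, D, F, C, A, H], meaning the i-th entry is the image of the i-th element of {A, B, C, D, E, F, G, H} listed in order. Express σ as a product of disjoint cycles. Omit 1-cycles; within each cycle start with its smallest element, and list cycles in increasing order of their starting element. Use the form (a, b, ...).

Start at A and follow images: A → B → E → F → C → G → A, giving the cycle (A, B, E, F, C, G).
Continuing from each remaining unvisited element yields (A, B, E, F, C, G).

(A, B, E, F, C, G)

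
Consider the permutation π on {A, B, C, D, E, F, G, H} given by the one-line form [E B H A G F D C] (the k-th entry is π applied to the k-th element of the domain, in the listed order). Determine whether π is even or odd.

even

In disjoint-cycle form the cycle lengths are 4, 2, 1, 1.
A cycle of length ℓ contributes ℓ−1 transpositions, so π is a product of 3 + 1 = 4 transpositions — even.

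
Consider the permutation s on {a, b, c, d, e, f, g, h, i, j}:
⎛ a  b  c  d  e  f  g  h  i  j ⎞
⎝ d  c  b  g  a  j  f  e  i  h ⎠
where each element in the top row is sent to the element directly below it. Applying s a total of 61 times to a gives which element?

h

Tracing a → d → … returns to a after 7 steps, so a lies in a 7-cycle (a d g f j h e).
On a 7-cycle, s^7 is the identity, so s^61 = s^5 there (61 ≡ 5 mod 7).
Advancing 5 steps from a: a → d → g → f → j → h.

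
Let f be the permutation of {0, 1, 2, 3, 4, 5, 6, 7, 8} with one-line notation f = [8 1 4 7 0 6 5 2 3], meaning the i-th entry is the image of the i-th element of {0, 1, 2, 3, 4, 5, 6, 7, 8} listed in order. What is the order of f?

The disjoint-cycle form of f has cycle lengths 6, 2, 1.
The order is lcm(6, 2) = 6.

6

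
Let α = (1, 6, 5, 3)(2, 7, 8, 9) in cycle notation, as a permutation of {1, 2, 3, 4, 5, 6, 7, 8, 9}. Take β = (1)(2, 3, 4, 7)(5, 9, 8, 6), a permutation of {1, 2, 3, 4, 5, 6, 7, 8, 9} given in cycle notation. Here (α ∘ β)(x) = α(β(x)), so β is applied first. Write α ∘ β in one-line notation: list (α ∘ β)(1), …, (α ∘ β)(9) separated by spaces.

6 1 4 8 2 3 7 5 9

(α ∘ β)(x) = α(β(x)). Computing each image: α(β(1)) = α(1) = 6, α(β(2)) = α(3) = 1, α(β(3)) = α(4) = 4, α(β(4)) = α(7) = 8, α(β(5)) = α(9) = 2, α(β(6)) = α(5) = 3, α(β(7)) = α(2) = 7, α(β(8)) = α(6) = 5, α(β(9)) = α(8) = 9.
Hence α ∘ β = [6 1 4 8 2 3 7 5 9].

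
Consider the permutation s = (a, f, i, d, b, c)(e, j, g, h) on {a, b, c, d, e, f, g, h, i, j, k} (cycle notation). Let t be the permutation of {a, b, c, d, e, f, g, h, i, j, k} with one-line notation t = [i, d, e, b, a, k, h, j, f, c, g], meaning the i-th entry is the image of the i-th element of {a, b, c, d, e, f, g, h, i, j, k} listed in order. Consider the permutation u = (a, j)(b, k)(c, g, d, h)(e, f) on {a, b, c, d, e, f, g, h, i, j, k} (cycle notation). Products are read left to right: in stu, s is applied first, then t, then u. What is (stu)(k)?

d

Chase k: s(k) = k; t(k) = g; u(g) = d. Hence (stu)(k) = d.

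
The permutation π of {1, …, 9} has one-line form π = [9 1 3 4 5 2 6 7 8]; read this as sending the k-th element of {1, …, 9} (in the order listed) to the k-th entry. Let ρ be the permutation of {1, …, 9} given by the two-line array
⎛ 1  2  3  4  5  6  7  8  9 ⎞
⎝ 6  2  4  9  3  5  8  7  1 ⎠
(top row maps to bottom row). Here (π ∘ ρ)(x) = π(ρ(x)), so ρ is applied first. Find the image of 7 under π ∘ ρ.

(π ∘ ρ)(7) = π(ρ(7)). ρ(7) = 8, then π(8) = 7. So (π ∘ ρ)(7) = 7.

7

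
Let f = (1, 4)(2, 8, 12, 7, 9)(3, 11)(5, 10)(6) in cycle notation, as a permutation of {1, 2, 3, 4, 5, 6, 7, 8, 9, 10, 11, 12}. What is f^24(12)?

12 lies in the 5-cycle (2, 8, 12, 7, 9).
Since the cycle has length 5, f^24 acts on it the same as f^4 (24 mod 5 = 4).
Stepping 4 places around the cycle: 12 → 7 → 9 → 2 → 8.

8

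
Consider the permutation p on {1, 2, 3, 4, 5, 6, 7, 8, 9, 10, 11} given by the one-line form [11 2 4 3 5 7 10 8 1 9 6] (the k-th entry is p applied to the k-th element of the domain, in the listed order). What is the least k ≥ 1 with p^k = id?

6

Decomposing into disjoint cycles gives cycle lengths 6, 2, 1, 1, 1.
Since disjoint cycles commute, ord(p) = lcm(6, 2) = 6.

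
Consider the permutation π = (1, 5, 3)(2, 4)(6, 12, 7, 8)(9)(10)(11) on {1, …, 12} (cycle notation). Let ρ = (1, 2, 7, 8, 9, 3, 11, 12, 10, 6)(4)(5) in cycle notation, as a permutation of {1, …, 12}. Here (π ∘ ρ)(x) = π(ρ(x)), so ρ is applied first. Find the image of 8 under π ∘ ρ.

9

(π ∘ ρ)(8) = π(ρ(8)). ρ(8) = 9, then π(9) = 9. So (π ∘ ρ)(8) = 9.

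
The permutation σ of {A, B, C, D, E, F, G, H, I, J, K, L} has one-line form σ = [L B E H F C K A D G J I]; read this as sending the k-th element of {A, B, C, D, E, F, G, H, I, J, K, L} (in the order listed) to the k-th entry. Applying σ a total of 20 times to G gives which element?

Tracing G → K → … returns to G after 3 steps, so G lies in a 3-cycle (G, K, J).
Since the cycle has length 3, σ^20 acts on it the same as σ^2 (20 mod 3 = 2).
Stepping 2 places around the cycle: G → K → J.

J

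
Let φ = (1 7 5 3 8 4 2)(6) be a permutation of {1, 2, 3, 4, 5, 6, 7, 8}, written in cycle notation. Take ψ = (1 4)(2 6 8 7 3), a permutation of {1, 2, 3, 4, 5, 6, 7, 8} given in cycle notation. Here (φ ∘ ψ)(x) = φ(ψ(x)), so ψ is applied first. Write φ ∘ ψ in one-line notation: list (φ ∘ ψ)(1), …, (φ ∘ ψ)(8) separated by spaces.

2 6 1 7 3 4 8 5

(φ ∘ ψ)(x) = φ(ψ(x)). Computing each image: φ(ψ(1)) = φ(4) = 2, φ(ψ(2)) = φ(6) = 6, φ(ψ(3)) = φ(2) = 1, φ(ψ(4)) = φ(1) = 7, φ(ψ(5)) = φ(5) = 3, φ(ψ(6)) = φ(8) = 4, φ(ψ(7)) = φ(3) = 8, φ(ψ(8)) = φ(7) = 5.
Hence φ ∘ ψ = [2 6 1 7 3 4 8 5].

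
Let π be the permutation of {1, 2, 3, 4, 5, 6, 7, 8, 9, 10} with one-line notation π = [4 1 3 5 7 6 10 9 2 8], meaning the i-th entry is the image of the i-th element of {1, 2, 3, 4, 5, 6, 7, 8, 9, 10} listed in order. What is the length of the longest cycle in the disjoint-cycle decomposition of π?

Decomposing into disjoint cycles gives (1, 4, 5, 7, 10, 8, 9, 2); the longest has length 8.

8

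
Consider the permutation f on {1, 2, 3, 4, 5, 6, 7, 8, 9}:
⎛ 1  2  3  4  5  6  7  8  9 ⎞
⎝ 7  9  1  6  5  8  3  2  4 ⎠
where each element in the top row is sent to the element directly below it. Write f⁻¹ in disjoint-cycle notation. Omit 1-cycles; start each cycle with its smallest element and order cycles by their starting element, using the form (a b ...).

The cycle decomposition of f is (1 7 3)(2 9 4 6 8).
Reversing each cycle (and rotating so the smallest element leads) gives f⁻¹ = (1 3 7)(2 8 6 4 9).

(1 3 7)(2 8 6 4 9)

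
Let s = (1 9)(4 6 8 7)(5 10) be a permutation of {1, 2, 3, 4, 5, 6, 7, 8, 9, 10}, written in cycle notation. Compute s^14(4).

4 lies in the 4-cycle (4 6 8 7).
On a 4-cycle, s^4 is the identity, so s^14 = s^2 there (14 ≡ 2 mod 4).
Stepping 2 places around the cycle: 4 → 6 → 8.

8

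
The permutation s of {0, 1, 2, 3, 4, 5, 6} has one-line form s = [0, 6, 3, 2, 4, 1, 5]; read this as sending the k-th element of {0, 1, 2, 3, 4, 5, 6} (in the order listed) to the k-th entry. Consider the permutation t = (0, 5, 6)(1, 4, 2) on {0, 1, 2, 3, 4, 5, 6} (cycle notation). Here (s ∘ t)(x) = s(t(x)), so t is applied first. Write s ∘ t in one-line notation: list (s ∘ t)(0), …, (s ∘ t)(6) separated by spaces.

(s ∘ t)(x) = s(t(x)). Computing each image: s(t(0)) = s(5) = 1, s(t(1)) = s(4) = 4, s(t(2)) = s(1) = 6, s(t(3)) = s(3) = 2, s(t(4)) = s(2) = 3, s(t(5)) = s(6) = 5, s(t(6)) = s(0) = 0.
Hence s ∘ t = [1 4 6 2 3 5 0].

1 4 6 2 3 5 0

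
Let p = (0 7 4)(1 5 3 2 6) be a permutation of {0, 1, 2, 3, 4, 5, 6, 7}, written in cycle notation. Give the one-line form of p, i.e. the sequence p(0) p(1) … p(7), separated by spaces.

Reading each image from the cycles: 0↦7, 1↦5, 2↦6, 3↦2, 4↦0, 5↦3, 6↦1, 7↦4.
Listing these in domain order gives 7 5 6 2 0 3 1 4.

7 5 6 2 0 3 1 4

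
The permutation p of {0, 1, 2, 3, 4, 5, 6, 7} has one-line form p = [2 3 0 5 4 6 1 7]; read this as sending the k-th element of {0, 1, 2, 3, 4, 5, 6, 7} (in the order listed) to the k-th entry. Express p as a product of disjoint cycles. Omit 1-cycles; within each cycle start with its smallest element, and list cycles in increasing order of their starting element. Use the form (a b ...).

(0 2)(1 3 5 6)

From 0: 0 → 2 → 0, closing the cycle (0 2).
Continuing from each remaining unvisited element yields (0 2)(1 3 5 6).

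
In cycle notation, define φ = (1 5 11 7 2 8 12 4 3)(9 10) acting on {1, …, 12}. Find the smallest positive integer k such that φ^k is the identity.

The disjoint cycles have lengths 9, 2, 1.
The order is lcm(9, 2) = 18.

18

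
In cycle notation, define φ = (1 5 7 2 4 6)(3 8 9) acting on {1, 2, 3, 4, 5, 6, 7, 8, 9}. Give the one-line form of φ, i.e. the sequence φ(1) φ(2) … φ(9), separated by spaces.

Reading each image from the cycles: 1→5, 2→4, 3→8, 4→6, 5→7, 6→1, 7→2, 8→9, 9→3.
So the one-line form is 5 4 8 6 7 1 2 9 3.

5 4 8 6 7 1 2 9 3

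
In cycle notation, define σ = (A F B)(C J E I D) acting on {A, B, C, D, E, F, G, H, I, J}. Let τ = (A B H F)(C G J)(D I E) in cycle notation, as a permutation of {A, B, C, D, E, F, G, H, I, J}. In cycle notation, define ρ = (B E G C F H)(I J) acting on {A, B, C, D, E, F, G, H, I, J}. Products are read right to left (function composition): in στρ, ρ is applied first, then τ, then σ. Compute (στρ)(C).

Apply the permutations in order: ρ(C) = F, then τ(F) = A, then σ(A) = F. So (στρ)(C) = F.

F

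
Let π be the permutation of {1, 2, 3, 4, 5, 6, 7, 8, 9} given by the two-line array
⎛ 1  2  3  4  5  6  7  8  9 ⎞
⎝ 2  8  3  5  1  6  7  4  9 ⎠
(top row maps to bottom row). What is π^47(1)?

8

Tracing 1 → 2 → … returns to 1 after 5 steps, so 1 lies in a 5-cycle (1 2 8 4 5).
Since the cycle has length 5, π^47 acts on it the same as π^2 (47 mod 5 = 2).
Advancing 2 steps from 1: 1 → 2 → 8.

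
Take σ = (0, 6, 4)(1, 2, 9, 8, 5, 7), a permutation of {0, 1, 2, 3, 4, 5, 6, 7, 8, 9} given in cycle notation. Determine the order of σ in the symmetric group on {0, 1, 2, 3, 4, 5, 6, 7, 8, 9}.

The cycle type of σ is (6, 3, 1).
The order is lcm(6, 3) = 6.

6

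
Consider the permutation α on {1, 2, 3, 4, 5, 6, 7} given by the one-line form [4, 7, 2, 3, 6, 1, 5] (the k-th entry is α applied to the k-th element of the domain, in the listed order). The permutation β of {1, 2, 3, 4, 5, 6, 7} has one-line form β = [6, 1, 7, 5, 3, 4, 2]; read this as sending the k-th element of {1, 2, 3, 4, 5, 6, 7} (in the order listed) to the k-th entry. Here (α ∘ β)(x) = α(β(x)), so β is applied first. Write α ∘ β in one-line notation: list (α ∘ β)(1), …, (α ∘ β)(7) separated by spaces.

1 4 5 6 2 3 7

Chase each element through β then α: 1 → 6 → 1; 2 → 1 → 4; 3 → 7 → 5; 4 → 5 → 6; 5 → 3 → 2; 6 → 4 → 3; 7 → 2 → 7.
So α ∘ β in one-line form is 1 4 5 6 2 3 7.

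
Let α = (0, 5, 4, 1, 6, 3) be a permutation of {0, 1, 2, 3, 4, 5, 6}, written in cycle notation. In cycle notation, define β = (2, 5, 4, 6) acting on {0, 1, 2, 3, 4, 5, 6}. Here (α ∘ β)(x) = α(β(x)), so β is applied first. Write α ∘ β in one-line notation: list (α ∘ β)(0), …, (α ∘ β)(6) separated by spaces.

5 6 4 0 3 1 2

For each element, apply β then α: 0 → 0 → 5; 1 → 1 → 6; 2 → 5 → 4; 3 → 3 → 0; 4 → 6 → 3; 5 → 4 → 1; 6 → 2 → 2.
So α ∘ β in one-line form is 5 6 4 0 3 1 2.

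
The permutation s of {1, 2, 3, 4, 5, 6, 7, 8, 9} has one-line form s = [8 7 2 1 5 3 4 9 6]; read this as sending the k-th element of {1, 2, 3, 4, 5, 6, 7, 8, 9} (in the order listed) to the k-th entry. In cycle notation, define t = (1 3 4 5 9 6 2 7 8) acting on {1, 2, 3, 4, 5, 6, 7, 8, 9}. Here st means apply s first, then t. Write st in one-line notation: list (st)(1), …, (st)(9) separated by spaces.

1 8 7 3 9 4 5 6 2

(st)(x) = t(s(x)). Computing each image: t(s(1)) = t(8) = 1, t(s(2)) = t(7) = 8, t(s(3)) = t(2) = 7, t(s(4)) = t(1) = 3, t(s(5)) = t(5) = 9, t(s(6)) = t(3) = 4, t(s(7)) = t(4) = 5, t(s(8)) = t(9) = 6, t(s(9)) = t(6) = 2.
Hence st = [1 8 7 3 9 4 5 6 2].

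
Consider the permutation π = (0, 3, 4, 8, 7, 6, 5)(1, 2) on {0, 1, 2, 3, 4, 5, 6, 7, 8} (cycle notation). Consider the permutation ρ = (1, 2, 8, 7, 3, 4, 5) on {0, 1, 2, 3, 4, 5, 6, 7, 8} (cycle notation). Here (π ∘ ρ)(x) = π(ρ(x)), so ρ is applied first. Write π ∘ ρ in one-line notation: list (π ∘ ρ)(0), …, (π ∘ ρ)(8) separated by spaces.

3 1 7 8 0 2 5 4 6

(π ∘ ρ)(x) = π(ρ(x)). Computing each image: π(ρ(0)) = π(0) = 3, π(ρ(1)) = π(2) = 1, π(ρ(2)) = π(8) = 7, π(ρ(3)) = π(4) = 8, π(ρ(4)) = π(5) = 0, π(ρ(5)) = π(1) = 2, π(ρ(6)) = π(6) = 5, π(ρ(7)) = π(3) = 4, π(ρ(8)) = π(7) = 6.
Hence π ∘ ρ = [3 1 7 8 0 2 5 4 6].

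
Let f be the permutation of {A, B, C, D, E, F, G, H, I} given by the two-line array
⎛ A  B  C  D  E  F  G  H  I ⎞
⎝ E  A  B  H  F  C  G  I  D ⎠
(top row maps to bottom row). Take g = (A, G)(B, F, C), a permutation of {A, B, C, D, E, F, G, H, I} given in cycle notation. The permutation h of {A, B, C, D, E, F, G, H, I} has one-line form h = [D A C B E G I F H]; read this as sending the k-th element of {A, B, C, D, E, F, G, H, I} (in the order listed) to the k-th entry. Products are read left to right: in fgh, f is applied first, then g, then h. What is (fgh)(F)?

A

Chase F: f(F) = C; g(C) = B; h(B) = A. Hence (fgh)(F) = A.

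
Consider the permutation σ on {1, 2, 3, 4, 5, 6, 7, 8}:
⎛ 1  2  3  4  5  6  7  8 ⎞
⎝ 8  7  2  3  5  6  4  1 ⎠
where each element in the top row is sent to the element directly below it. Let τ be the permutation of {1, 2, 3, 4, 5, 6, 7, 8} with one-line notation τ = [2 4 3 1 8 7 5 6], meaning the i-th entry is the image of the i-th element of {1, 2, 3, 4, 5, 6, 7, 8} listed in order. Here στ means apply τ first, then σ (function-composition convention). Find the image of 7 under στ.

5

First apply τ: τ(7) = 5, then σ(5) = 5. Thus (στ)(7) = 5.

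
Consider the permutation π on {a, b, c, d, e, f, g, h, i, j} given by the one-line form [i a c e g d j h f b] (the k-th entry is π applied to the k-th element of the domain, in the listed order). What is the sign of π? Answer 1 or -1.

-1

In disjoint-cycle form the cycle lengths are 8, 1, 1.
A cycle of length ℓ contributes ℓ−1 transpositions, so π is a product of 7 transpositions — odd.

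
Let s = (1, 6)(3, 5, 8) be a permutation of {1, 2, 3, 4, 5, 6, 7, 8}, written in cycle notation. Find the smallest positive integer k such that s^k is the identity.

The cycle type of s is (3, 2, 1, 1, 1).
The order of s is the least common multiple of its cycle lengths: lcm(3, 2) = 6.

6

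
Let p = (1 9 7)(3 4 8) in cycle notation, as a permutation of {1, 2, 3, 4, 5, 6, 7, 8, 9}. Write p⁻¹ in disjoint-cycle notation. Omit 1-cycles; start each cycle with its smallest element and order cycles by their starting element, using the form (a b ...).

Inverting a permutation written in cycle notation just reverses the order within every cycle.
After reversing and putting each cycle's least element first, p⁻¹ = (1 7 9)(3 8 4).

(1 7 9)(3 8 4)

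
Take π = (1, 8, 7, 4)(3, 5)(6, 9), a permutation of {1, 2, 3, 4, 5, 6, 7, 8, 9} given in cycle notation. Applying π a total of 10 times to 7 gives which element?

1

7 lies in the 4-cycle (1, 8, 7, 4).
Powers repeat with period 4 on this cycle, and 10 mod 4 = 2, so π^10(7) = π^2(7).
Advancing 2 steps from 7: 7 → 4 → 1.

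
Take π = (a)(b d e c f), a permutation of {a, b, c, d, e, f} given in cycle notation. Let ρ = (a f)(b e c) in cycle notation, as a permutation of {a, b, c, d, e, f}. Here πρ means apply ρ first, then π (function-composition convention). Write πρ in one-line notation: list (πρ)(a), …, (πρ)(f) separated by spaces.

b c d e f a

(πρ)(x) = π(ρ(x)). Computing each image: π(ρ(a)) = π(f) = b, π(ρ(b)) = π(e) = c, π(ρ(c)) = π(b) = d, π(ρ(d)) = π(d) = e, π(ρ(e)) = π(c) = f, π(ρ(f)) = π(a) = a.
Hence πρ = [b c d e f a].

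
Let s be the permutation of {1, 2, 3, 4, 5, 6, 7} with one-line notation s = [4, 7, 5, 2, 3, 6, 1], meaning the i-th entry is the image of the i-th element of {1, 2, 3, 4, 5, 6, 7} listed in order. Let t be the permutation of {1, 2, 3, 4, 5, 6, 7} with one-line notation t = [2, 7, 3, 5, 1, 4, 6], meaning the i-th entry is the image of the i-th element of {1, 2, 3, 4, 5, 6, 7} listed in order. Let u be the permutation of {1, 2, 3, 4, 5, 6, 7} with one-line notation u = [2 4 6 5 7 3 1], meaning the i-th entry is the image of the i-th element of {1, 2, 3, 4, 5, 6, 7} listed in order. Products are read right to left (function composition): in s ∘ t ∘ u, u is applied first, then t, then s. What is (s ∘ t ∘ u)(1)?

1

(s ∘ t ∘ u)(1) = s(t(u(1))). u(1) = 2, then t(2) = 7, then s(7) = 1, so the result is 1.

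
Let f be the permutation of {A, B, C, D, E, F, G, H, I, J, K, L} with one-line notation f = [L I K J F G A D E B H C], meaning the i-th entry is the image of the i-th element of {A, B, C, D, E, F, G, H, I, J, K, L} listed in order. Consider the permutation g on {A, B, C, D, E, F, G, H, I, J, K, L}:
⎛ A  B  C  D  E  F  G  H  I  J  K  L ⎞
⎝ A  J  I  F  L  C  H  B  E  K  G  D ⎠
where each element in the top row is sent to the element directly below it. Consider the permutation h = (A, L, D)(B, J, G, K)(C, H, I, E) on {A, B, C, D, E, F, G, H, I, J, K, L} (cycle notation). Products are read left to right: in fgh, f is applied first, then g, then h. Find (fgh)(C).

K

Chase C: f(C) = K; g(K) = G; h(G) = K. Hence (fgh)(C) = K.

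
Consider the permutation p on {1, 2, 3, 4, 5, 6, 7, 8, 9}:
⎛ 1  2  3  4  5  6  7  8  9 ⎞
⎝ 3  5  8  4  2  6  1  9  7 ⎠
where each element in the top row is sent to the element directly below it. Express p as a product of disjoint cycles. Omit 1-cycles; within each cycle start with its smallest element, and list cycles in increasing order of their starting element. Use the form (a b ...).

Start at 1 and follow images: 1 → 3 → 8 → 9 → 7 → 1, giving the cycle (1 3 8 9 7).
Continuing from each remaining unvisited element yields (1 3 8 9 7)(2 5).

(1 3 8 9 7)(2 5)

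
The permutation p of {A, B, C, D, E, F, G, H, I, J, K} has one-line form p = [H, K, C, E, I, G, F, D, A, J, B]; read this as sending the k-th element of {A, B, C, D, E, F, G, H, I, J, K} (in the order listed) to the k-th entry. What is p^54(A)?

Tracing A → H → … returns to A after 5 steps, so A lies in a 5-cycle (A, H, D, E, I).
Powers repeat with period 5 on this cycle, and 54 mod 5 = 4, so p^54(A) = p^4(A).
Advancing 4 steps from A: A → H → D → E → I.

I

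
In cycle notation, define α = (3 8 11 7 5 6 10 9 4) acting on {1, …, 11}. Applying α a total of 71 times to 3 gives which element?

3 lies in the 9-cycle (3 8 11 7 5 6 10 9 4).
On a 9-cycle, α^9 is the identity, so α^71 = α^8 there (71 ≡ 8 mod 9).
Advancing 8 steps from 3: 3 → 8 → 11 → 7 → 5 → 6 → 10 → 9 → 4.

4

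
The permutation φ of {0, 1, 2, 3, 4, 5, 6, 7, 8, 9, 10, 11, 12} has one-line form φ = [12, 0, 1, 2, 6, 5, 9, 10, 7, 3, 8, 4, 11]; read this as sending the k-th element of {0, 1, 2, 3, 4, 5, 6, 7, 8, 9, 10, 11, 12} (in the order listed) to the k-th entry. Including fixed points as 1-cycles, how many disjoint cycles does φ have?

The cycle decomposition is (0, 12, 11, 4, 6, 9, 3, 2, 1)(5)(7, 10, 8), which has 3 cycles (counting 1-cycles).

3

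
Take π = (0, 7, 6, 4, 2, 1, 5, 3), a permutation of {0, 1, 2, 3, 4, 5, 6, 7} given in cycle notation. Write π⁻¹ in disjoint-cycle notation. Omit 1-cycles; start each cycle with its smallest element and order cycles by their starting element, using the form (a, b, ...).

The inverse reverses each cycle.
After reversing and putting each cycle's least element first, π⁻¹ = (0, 3, 5, 1, 2, 4, 6, 7).

(0, 3, 5, 1, 2, 4, 6, 7)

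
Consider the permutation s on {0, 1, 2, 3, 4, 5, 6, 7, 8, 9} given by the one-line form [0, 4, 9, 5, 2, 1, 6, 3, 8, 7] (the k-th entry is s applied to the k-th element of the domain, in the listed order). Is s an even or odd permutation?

In disjoint-cycle form the cycle lengths are 7, 1, 1, 1.
A cycle is odd iff its length is even; s has 0 even-length cycles, so sgn(s) = (−1)^0 and s is even.

even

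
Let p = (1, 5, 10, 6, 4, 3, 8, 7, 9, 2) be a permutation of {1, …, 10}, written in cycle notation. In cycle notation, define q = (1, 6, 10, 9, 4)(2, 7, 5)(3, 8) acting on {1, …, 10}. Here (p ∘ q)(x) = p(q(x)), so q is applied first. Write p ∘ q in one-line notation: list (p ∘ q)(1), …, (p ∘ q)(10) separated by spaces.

(p ∘ q)(x) = p(q(x)). Computing each image: p(q(1)) = p(6) = 4, p(q(2)) = p(7) = 9, p(q(3)) = p(8) = 7, p(q(4)) = p(1) = 5, p(q(5)) = p(2) = 1, p(q(6)) = p(10) = 6, p(q(7)) = p(5) = 10, p(q(8)) = p(3) = 8, p(q(9)) = p(4) = 3, p(q(10)) = p(9) = 2.
Hence p ∘ q = [4 9 7 5 1 6 10 8 3 2].

4 9 7 5 1 6 10 8 3 2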